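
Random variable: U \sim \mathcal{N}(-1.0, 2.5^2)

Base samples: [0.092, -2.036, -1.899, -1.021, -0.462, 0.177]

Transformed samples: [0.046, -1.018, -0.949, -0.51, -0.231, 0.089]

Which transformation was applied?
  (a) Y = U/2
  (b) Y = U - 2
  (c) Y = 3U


Checking option (a) Y = U/2:
  U = 0.092 -> Y = 0.046 ✓
  U = -2.036 -> Y = -1.018 ✓
  U = -1.899 -> Y = -0.949 ✓
All samples match this transformation.

(a) U/2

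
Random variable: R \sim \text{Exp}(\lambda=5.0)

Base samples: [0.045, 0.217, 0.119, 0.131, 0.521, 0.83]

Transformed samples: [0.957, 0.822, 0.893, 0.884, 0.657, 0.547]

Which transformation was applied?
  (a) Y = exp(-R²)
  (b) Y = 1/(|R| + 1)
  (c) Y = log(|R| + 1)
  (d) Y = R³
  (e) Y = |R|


Checking option (b) Y = 1/(|R| + 1):
  R = 0.045 -> Y = 0.957 ✓
  R = 0.217 -> Y = 0.822 ✓
  R = 0.119 -> Y = 0.893 ✓
All samples match this transformation.

(b) 1/(|R| + 1)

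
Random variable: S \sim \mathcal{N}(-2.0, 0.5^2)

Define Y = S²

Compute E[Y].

Using E[X²] = Var(X) + (E[X])²:
E[S] = -2
Var(S) = 0.5^2 = 0.25
E[S²] = 0.25 + (-2)² = 0.25 + 4 = 4.25

4.25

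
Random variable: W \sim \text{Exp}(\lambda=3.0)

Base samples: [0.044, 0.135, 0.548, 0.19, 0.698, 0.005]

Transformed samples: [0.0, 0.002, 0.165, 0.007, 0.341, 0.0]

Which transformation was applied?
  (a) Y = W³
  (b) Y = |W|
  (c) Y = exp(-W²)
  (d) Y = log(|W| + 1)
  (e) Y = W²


Checking option (a) Y = W³:
  W = 0.044 -> Y = 0.0 ✓
  W = 0.135 -> Y = 0.002 ✓
  W = 0.548 -> Y = 0.165 ✓
All samples match this transformation.

(a) W³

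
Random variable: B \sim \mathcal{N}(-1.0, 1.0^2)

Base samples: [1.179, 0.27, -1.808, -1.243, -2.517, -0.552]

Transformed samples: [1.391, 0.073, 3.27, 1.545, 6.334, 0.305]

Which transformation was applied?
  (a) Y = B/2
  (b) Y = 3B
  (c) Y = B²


Checking option (c) Y = B²:
  B = 1.179 -> Y = 1.391 ✓
  B = 0.27 -> Y = 0.073 ✓
  B = -1.808 -> Y = 3.27 ✓
All samples match this transformation.

(c) B²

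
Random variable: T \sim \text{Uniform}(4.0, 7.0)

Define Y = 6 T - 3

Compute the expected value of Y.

For Y = 6T - 3:
E[Y] = 6 * E[T] - 3
E[T] = (4 + 7)/2 = 5.5
E[Y] = 6 * 5.5 - 3 = 30

30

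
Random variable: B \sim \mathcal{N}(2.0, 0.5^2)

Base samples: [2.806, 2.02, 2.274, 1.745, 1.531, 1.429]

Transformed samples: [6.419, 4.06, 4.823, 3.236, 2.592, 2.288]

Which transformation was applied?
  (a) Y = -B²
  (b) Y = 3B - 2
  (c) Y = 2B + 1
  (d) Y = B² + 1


Checking option (b) Y = 3B - 2:
  B = 2.806 -> Y = 6.419 ✓
  B = 2.02 -> Y = 4.06 ✓
  B = 2.274 -> Y = 4.823 ✓
All samples match this transformation.

(b) 3B - 2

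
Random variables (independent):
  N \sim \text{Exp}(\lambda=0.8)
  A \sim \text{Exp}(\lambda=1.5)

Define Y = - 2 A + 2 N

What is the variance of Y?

For independent RVs: Var(aX + bY) = a²Var(X) + b²Var(Y)
Var(N) = 1.5625
Var(A) = 0.44444444
Var(Y) = 2²*1.5625 + (-2)²*0.44444444
= 4*1.5625 + 4*0.44444444 = 8.0277778

8.0277778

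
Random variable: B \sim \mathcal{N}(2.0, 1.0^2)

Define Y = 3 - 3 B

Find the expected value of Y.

For Y = -3B + 3:
E[Y] = -3 * E[B] + 3
E[B] = 2.0 = 2
E[Y] = -3 * 2 + 3 = -3

-3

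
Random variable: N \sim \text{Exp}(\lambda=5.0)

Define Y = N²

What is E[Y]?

E[N²] = Var(N) + (E[N])² = 0.04 + 0.04 = 0.08

0.08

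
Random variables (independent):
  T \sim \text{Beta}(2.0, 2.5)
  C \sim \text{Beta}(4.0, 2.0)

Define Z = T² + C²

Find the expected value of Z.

E[Z] = E[T²] + E[C²]
E[T²] = Var(T) + E[T]² = 0.044893378 + 0.19753086 = 0.24242424
E[C²] = Var(C) + E[C]² = 0.031746032 + 0.44444444 = 0.47619048
E[Z] = 0.24242424 + 0.47619048 = 0.71861472

0.71861472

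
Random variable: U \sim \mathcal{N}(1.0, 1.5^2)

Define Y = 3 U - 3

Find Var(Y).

For Y = aU + b: Var(Y) = a² * Var(U)
Var(U) = 1.5^2 = 2.25
Var(Y) = 3² * 2.25 = 9 * 2.25 = 20.25

20.25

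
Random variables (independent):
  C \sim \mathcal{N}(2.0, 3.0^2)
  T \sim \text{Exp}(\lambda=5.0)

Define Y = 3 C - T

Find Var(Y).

For independent RVs: Var(aX + bY) = a²Var(X) + b²Var(Y)
Var(C) = 9
Var(T) = 0.04
Var(Y) = 3²*9 + (-1)²*0.04
= 9*9 + 1*0.04 = 81.04

81.04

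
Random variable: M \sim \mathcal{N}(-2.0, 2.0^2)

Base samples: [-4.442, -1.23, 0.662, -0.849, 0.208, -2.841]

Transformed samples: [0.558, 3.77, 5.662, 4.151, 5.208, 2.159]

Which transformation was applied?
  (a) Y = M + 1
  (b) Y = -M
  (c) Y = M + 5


Checking option (c) Y = M + 5:
  M = -4.442 -> Y = 0.558 ✓
  M = -1.23 -> Y = 3.77 ✓
  M = 0.662 -> Y = 5.662 ✓
All samples match this transformation.

(c) M + 5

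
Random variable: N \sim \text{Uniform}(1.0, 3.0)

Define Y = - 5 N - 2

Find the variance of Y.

For Y = aN + b: Var(Y) = a² * Var(N)
Var(N) = (3 - 1)^2/12 = 0.33333333
Var(Y) = (-5)² * 0.33333333 = 25 * 0.33333333 = 8.3333333

8.3333333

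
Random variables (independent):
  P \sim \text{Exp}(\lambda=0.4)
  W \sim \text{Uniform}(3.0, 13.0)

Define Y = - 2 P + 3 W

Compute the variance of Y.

For independent RVs: Var(aX + bY) = a²Var(X) + b²Var(Y)
Var(P) = 6.25
Var(W) = 8.3333333
Var(Y) = (-2)²*6.25 + 3²*8.3333333
= 4*6.25 + 9*8.3333333 = 100

100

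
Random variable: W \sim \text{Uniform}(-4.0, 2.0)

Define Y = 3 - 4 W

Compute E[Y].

For Y = -4W + 3:
E[Y] = -4 * E[W] + 3
E[W] = (-4 + 2)/2 = -1
E[Y] = -4 * (-1) + 3 = 7

7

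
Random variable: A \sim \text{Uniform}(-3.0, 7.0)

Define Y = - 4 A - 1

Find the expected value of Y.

For Y = -4A - 1:
E[Y] = -4 * E[A] - 1
E[A] = (-3 + 7)/2 = 2
E[Y] = -4 * 2 - 1 = -9

-9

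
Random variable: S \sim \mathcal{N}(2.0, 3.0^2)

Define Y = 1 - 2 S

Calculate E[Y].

For Y = -2S + 1:
E[Y] = -2 * E[S] + 1
E[S] = 2.0 = 2
E[Y] = -2 * 2 + 1 = -3

-3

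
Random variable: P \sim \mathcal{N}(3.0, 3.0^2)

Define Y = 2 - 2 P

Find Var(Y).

For Y = aP + b: Var(Y) = a² * Var(P)
Var(P) = 3.0^2 = 9
Var(Y) = (-2)² * 9 = 4 * 9 = 36

36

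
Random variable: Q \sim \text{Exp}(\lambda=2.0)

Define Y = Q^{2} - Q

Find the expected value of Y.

E[Y] = 1*E[Q²] - 1*E[Q]
E[Q] = 0.5
E[Q²] = Var(Q) + (E[Q])² = 0.25 + 0.25 = 0.5
E[Y] = 1*0.5 - 1*0.5 = 0

0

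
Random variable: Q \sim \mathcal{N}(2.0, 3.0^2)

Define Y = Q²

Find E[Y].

E[Q²] = Var(Q) + (E[Q])² = 9 + 4 = 13

13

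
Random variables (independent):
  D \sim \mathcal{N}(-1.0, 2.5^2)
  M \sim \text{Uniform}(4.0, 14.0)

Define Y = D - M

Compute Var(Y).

For independent RVs: Var(aX + bY) = a²Var(X) + b²Var(Y)
Var(D) = 6.25
Var(M) = 8.3333333
Var(Y) = 1²*6.25 + (-1)²*8.3333333
= 1*6.25 + 1*8.3333333 = 14.583333

14.583333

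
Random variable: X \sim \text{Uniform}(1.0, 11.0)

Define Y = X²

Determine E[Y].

E[X²] = Var(X) + (E[X])² = 8.3333333 + 36 = 44.333333

44.333333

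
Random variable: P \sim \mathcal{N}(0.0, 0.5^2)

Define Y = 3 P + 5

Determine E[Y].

For Y = 3P + 5:
E[Y] = 3 * E[P] + 5
E[P] = 0.0 = 0
E[Y] = 3 * 0 + 5 = 5

5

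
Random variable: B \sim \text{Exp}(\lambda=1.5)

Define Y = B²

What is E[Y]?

E[B²] = Var(B) + (E[B])² = 0.44444444 + 0.44444444 = 0.88888889

0.88888889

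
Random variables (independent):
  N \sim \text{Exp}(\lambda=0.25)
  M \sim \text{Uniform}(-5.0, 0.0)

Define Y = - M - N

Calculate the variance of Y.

For independent RVs: Var(aX + bY) = a²Var(X) + b²Var(Y)
Var(N) = 16
Var(M) = 2.0833333
Var(Y) = (-1)²*16 + (-1)²*2.0833333
= 1*16 + 1*2.0833333 = 18.083333

18.083333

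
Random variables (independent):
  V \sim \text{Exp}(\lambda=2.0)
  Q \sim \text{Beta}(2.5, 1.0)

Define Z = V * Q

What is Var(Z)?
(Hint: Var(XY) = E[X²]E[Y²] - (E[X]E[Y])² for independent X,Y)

Var(XY) = E[X²]E[Y²] - (E[X]E[Y])²
E[V] = 0.5, Var(V) = 0.25
E[Q] = 0.71428571, Var(Q) = 0.045351474
E[V²] = 0.25 + 0.5² = 0.5
E[Q²] = 0.045351474 + 0.71428571² = 0.55555556
Var(Z) = 0.5*0.55555556 - (0.5*0.71428571)²
= 0.27777778 - 0.12755102 = 0.15022676

0.15022676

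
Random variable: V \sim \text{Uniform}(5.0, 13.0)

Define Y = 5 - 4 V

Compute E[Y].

For Y = -4V + 5:
E[Y] = -4 * E[V] + 5
E[V] = (5 + 13)/2 = 9
E[Y] = -4 * 9 + 5 = -31

-31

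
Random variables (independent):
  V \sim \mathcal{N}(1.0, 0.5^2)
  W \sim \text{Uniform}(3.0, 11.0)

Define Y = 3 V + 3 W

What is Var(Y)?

For independent RVs: Var(aX + bY) = a²Var(X) + b²Var(Y)
Var(V) = 0.25
Var(W) = 5.3333333
Var(Y) = 3²*0.25 + 3²*5.3333333
= 9*0.25 + 9*5.3333333 = 50.25

50.25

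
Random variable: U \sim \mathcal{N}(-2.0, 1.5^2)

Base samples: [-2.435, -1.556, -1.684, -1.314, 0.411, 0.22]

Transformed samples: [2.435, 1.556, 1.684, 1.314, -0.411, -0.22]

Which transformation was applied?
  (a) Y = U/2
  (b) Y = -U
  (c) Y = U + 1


Checking option (b) Y = -U:
  U = -2.435 -> Y = 2.435 ✓
  U = -1.556 -> Y = 1.556 ✓
  U = -1.684 -> Y = 1.684 ✓
All samples match this transformation.

(b) -U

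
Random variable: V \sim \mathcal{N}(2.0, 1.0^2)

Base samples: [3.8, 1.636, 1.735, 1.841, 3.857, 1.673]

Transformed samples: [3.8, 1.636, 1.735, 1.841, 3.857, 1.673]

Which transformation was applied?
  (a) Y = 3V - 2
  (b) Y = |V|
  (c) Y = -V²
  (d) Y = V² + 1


Checking option (b) Y = |V|:
  V = 3.8 -> Y = 3.8 ✓
  V = 1.636 -> Y = 1.636 ✓
  V = 1.735 -> Y = 1.735 ✓
All samples match this transformation.

(b) |V|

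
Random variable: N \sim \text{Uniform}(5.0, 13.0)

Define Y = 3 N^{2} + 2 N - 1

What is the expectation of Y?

E[Y] = 3*E[N²] + 2*E[N] - 1
E[N] = 9
E[N²] = Var(N) + (E[N])² = 5.3333333 + 81 = 86.333333
E[Y] = 3*86.333333 + 2*9 - 1 = 276

276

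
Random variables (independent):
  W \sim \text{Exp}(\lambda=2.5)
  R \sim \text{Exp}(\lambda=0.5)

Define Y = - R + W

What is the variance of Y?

For independent RVs: Var(aX + bY) = a²Var(X) + b²Var(Y)
Var(W) = 0.16
Var(R) = 4
Var(Y) = 1²*0.16 + (-1)²*4
= 1*0.16 + 1*4 = 4.16

4.16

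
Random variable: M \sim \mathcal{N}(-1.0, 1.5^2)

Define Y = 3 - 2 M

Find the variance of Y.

For Y = aM + b: Var(Y) = a² * Var(M)
Var(M) = 1.5^2 = 2.25
Var(Y) = (-2)² * 2.25 = 4 * 2.25 = 9

9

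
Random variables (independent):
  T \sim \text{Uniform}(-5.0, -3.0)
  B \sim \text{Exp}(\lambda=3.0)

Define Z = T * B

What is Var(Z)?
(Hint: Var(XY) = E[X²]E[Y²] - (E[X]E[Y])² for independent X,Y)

Var(XY) = E[X²]E[Y²] - (E[X]E[Y])²
E[T] = -4, Var(T) = 0.33333333
E[B] = 0.33333333, Var(B) = 0.11111111
E[T²] = 0.33333333 + (-4)² = 16.333333
E[B²] = 0.11111111 + 0.33333333² = 0.22222222
Var(Z) = 16.333333*0.22222222 - (-4*0.33333333)²
= 3.6296296 - 1.7777778 = 1.8518519

1.8518519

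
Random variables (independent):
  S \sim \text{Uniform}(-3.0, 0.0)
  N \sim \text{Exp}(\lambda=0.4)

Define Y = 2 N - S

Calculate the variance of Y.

For independent RVs: Var(aX + bY) = a²Var(X) + b²Var(Y)
Var(S) = 0.75
Var(N) = 6.25
Var(Y) = (-1)²*0.75 + 2²*6.25
= 1*0.75 + 4*6.25 = 25.75

25.75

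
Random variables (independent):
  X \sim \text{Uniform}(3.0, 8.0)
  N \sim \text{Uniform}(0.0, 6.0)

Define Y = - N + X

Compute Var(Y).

For independent RVs: Var(aX + bY) = a²Var(X) + b²Var(Y)
Var(X) = 2.0833333
Var(N) = 3
Var(Y) = 1²*2.0833333 + (-1)²*3
= 1*2.0833333 + 1*3 = 5.0833333

5.0833333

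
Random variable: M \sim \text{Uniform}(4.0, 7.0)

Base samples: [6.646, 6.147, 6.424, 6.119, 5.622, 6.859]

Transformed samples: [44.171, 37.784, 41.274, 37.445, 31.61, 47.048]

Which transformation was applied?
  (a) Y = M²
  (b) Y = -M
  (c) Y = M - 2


Checking option (a) Y = M²:
  M = 6.646 -> Y = 44.171 ✓
  M = 6.147 -> Y = 37.784 ✓
  M = 6.424 -> Y = 41.274 ✓
All samples match this transformation.

(a) M²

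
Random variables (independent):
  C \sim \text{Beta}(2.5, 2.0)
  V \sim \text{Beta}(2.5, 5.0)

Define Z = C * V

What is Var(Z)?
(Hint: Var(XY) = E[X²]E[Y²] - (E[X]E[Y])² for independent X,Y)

Var(XY) = E[X²]E[Y²] - (E[X]E[Y])²
E[C] = 0.55555556, Var(C) = 0.044893378
E[V] = 0.33333333, Var(V) = 0.026143791
E[C²] = 0.044893378 + 0.55555556² = 0.35353535
E[V²] = 0.026143791 + 0.33333333² = 0.1372549
Var(Z) = 0.35353535*0.1372549 - (0.55555556*0.33333333)²
= 0.04852446 - 0.034293553 = 0.014230907

0.014230907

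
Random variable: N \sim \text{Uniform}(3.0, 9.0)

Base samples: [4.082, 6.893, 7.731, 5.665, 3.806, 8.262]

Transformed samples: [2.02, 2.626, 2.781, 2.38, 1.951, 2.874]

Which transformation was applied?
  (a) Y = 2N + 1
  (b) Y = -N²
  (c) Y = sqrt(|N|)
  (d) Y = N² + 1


Checking option (c) Y = sqrt(|N|):
  N = 4.082 -> Y = 2.02 ✓
  N = 6.893 -> Y = 2.626 ✓
  N = 7.731 -> Y = 2.781 ✓
All samples match this transformation.

(c) sqrt(|N|)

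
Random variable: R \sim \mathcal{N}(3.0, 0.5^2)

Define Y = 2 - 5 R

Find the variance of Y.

For Y = aR + b: Var(Y) = a² * Var(R)
Var(R) = 0.5^2 = 0.25
Var(Y) = (-5)² * 0.25 = 25 * 0.25 = 6.25

6.25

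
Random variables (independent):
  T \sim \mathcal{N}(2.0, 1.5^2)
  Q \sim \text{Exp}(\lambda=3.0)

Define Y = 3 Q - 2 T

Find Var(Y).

For independent RVs: Var(aX + bY) = a²Var(X) + b²Var(Y)
Var(T) = 2.25
Var(Q) = 0.11111111
Var(Y) = (-2)²*2.25 + 3²*0.11111111
= 4*2.25 + 9*0.11111111 = 10

10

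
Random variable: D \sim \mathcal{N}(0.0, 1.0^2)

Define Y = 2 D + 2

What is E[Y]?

For Y = 2D + 2:
E[Y] = 2 * E[D] + 2
E[D] = 0.0 = 0
E[Y] = 2 * 0 + 2 = 2

2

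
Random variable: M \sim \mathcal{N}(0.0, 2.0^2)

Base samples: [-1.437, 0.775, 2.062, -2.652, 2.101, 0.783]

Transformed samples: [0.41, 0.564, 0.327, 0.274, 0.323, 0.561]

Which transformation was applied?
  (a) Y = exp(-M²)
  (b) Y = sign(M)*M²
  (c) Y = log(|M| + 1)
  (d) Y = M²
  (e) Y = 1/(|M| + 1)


Checking option (e) Y = 1/(|M| + 1):
  M = -1.437 -> Y = 0.41 ✓
  M = 0.775 -> Y = 0.564 ✓
  M = 2.062 -> Y = 0.327 ✓
All samples match this transformation.

(e) 1/(|M| + 1)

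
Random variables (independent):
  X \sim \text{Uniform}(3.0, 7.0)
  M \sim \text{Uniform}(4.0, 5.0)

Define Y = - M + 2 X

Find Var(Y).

For independent RVs: Var(aX + bY) = a²Var(X) + b²Var(Y)
Var(X) = 1.3333333
Var(M) = 0.083333333
Var(Y) = 2²*1.3333333 + (-1)²*0.083333333
= 4*1.3333333 + 1*0.083333333 = 5.4166667

5.4166667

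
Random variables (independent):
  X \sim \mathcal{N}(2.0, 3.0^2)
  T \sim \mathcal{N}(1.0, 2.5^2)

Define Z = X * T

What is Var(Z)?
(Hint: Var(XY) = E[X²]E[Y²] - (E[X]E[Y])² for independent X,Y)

Var(XY) = E[X²]E[Y²] - (E[X]E[Y])²
E[X] = 2, Var(X) = 9
E[T] = 1, Var(T) = 6.25
E[X²] = 9 + 2² = 13
E[T²] = 6.25 + 1² = 7.25
Var(Z) = 13*7.25 - (2*1)²
= 94.25 - 4 = 90.25

90.25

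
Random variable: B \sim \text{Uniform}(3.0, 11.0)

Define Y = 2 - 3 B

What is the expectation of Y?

For Y = -3B + 2:
E[Y] = -3 * E[B] + 2
E[B] = (3 + 11)/2 = 7
E[Y] = -3 * 7 + 2 = -19

-19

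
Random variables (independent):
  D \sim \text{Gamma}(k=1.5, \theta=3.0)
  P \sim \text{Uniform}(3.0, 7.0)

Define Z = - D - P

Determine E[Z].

E[Z] = -1*E[D] - 1*E[P]
E[D] = 4.5
E[P] = 5
E[Z] = -1*4.5 - 1*5 = -9.5

-9.5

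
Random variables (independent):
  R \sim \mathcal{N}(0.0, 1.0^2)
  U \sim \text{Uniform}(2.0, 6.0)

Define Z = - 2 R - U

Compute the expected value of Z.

E[Z] = -2*E[R] - 1*E[U]
E[R] = 0
E[U] = 4
E[Z] = -2*0 - 1*4 = -4

-4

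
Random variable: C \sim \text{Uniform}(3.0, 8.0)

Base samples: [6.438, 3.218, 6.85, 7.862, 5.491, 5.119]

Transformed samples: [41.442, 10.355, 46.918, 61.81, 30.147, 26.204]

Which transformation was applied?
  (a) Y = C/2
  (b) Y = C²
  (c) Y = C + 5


Checking option (b) Y = C²:
  C = 6.438 -> Y = 41.442 ✓
  C = 3.218 -> Y = 10.355 ✓
  C = 6.85 -> Y = 46.918 ✓
All samples match this transformation.

(b) C²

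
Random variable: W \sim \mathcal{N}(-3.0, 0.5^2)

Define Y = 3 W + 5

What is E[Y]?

For Y = 3W + 5:
E[Y] = 3 * E[W] + 5
E[W] = -3.0 = -3
E[Y] = 3 * (-3) + 5 = -4

-4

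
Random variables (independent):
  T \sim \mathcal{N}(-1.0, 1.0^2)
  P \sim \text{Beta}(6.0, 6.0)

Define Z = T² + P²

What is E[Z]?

E[Z] = E[T²] + E[P²]
E[T²] = Var(T) + E[T]² = 1 + 1 = 2
E[P²] = Var(P) + E[P]² = 0.019230769 + 0.25 = 0.26923077
E[Z] = 2 + 0.26923077 = 2.2692308

2.2692308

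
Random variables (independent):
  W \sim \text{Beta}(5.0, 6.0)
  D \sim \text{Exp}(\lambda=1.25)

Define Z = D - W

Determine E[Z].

E[Z] = -1*E[W] + 1*E[D]
E[W] = 0.45454545
E[D] = 0.8
E[Z] = -1*0.45454545 + 1*0.8 = 0.34545455

0.34545455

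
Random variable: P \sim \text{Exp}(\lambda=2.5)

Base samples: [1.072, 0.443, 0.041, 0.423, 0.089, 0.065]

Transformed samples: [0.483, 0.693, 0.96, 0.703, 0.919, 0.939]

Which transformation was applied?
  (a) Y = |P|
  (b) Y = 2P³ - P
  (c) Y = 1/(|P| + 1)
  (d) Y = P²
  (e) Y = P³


Checking option (c) Y = 1/(|P| + 1):
  P = 1.072 -> Y = 0.483 ✓
  P = 0.443 -> Y = 0.693 ✓
  P = 0.041 -> Y = 0.96 ✓
All samples match this transformation.

(c) 1/(|P| + 1)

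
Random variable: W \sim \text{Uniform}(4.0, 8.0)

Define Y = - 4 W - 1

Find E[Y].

For Y = -4W - 1:
E[Y] = -4 * E[W] - 1
E[W] = (4 + 8)/2 = 6
E[Y] = -4 * 6 - 1 = -25

-25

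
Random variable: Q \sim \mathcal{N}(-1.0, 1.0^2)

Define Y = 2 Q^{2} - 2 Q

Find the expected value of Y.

E[Y] = 2*E[Q²] - 2*E[Q]
E[Q] = -1
E[Q²] = Var(Q) + (E[Q])² = 1 + 1 = 2
E[Y] = 2*2 - 2*(-1) = 6

6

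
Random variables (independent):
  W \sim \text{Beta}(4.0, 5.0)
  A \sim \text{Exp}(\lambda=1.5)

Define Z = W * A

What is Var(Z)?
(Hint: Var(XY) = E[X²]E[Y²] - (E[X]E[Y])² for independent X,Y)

Var(XY) = E[X²]E[Y²] - (E[X]E[Y])²
E[W] = 0.44444444, Var(W) = 0.024691358
E[A] = 0.66666667, Var(A) = 0.44444444
E[W²] = 0.024691358 + 0.44444444² = 0.22222222
E[A²] = 0.44444444 + 0.66666667² = 0.88888889
Var(Z) = 0.22222222*0.88888889 - (0.44444444*0.66666667)²
= 0.19753086 - 0.087791495 = 0.10973937

0.10973937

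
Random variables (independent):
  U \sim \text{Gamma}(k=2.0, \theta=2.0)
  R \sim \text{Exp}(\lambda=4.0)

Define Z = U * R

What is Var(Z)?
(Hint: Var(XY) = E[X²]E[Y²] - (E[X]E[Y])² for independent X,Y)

Var(XY) = E[X²]E[Y²] - (E[X]E[Y])²
E[U] = 4, Var(U) = 8
E[R] = 0.25, Var(R) = 0.0625
E[U²] = 8 + 4² = 24
E[R²] = 0.0625 + 0.25² = 0.125
Var(Z) = 24*0.125 - (4*0.25)²
= 3 - 1 = 2

2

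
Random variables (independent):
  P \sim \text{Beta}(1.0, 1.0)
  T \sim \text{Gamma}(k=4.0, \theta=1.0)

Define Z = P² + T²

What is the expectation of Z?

E[Z] = E[P²] + E[T²]
E[P²] = Var(P) + E[P]² = 0.083333333 + 0.25 = 0.33333333
E[T²] = Var(T) + E[T]² = 4 + 16 = 20
E[Z] = 0.33333333 + 20 = 20.333333

20.333333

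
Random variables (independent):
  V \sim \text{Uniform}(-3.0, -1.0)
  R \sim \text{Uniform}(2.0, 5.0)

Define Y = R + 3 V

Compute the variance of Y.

For independent RVs: Var(aX + bY) = a²Var(X) + b²Var(Y)
Var(V) = 0.33333333
Var(R) = 0.75
Var(Y) = 3²*0.33333333 + 1²*0.75
= 9*0.33333333 + 1*0.75 = 3.75

3.75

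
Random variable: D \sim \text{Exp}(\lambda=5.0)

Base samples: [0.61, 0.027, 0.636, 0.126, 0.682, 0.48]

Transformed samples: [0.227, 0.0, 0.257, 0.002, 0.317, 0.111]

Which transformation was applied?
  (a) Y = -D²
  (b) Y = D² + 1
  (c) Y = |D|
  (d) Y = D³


Checking option (d) Y = D³:
  D = 0.61 -> Y = 0.227 ✓
  D = 0.027 -> Y = 0.0 ✓
  D = 0.636 -> Y = 0.257 ✓
All samples match this transformation.

(d) D³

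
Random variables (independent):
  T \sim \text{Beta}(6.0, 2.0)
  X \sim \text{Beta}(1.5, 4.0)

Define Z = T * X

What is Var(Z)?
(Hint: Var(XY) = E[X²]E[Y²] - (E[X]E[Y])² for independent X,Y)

Var(XY) = E[X²]E[Y²] - (E[X]E[Y])²
E[T] = 0.75, Var(T) = 0.020833333
E[X] = 0.27272727, Var(X) = 0.03051494
E[T²] = 0.020833333 + 0.75² = 0.58333333
E[X²] = 0.03051494 + 0.27272727² = 0.1048951
Var(Z) = 0.58333333*0.1048951 - (0.75*0.27272727)²
= 0.061188811 - 0.041838843 = 0.019349968

0.019349968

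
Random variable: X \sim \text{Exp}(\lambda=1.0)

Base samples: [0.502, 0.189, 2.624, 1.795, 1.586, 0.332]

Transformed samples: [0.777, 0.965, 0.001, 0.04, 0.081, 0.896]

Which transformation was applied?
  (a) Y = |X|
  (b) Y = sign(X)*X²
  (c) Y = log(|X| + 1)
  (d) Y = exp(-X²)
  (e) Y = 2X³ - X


Checking option (d) Y = exp(-X²):
  X = 0.502 -> Y = 0.777 ✓
  X = 0.189 -> Y = 0.965 ✓
  X = 2.624 -> Y = 0.001 ✓
All samples match this transformation.

(d) exp(-X²)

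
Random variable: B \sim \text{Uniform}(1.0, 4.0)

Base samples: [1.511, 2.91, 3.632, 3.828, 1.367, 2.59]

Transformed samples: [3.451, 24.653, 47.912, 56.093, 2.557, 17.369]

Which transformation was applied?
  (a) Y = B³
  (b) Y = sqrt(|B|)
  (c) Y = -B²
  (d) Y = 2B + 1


Checking option (a) Y = B³:
  B = 1.511 -> Y = 3.451 ✓
  B = 2.91 -> Y = 24.653 ✓
  B = 3.632 -> Y = 47.912 ✓
All samples match this transformation.

(a) B³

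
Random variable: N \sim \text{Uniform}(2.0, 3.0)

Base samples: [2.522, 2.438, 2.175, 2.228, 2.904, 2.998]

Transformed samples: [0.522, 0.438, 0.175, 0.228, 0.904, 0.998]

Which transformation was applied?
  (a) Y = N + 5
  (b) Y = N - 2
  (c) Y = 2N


Checking option (b) Y = N - 2:
  N = 2.522 -> Y = 0.522 ✓
  N = 2.438 -> Y = 0.438 ✓
  N = 2.175 -> Y = 0.175 ✓
All samples match this transformation.

(b) N - 2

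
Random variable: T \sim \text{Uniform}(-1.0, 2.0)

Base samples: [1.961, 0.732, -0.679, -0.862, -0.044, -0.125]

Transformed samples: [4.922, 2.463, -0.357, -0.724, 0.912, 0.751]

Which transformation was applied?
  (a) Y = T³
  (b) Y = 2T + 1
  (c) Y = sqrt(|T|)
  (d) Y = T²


Checking option (b) Y = 2T + 1:
  T = 1.961 -> Y = 4.922 ✓
  T = 0.732 -> Y = 2.463 ✓
  T = -0.679 -> Y = -0.357 ✓
All samples match this transformation.

(b) 2T + 1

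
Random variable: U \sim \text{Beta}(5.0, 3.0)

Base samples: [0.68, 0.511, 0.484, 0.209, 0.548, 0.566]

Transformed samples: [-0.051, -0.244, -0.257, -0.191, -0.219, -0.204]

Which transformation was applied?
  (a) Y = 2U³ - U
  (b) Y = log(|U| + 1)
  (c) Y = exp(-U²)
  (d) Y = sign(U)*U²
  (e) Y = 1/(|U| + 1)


Checking option (a) Y = 2U³ - U:
  U = 0.68 -> Y = -0.051 ✓
  U = 0.511 -> Y = -0.244 ✓
  U = 0.484 -> Y = -0.257 ✓
All samples match this transformation.

(a) 2U³ - U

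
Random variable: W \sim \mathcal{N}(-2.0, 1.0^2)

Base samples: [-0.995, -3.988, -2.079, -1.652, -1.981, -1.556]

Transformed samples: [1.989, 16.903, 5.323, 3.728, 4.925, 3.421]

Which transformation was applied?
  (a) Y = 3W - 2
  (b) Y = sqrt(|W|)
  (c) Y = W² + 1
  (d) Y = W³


Checking option (c) Y = W² + 1:
  W = -0.995 -> Y = 1.989 ✓
  W = -3.988 -> Y = 16.903 ✓
  W = -2.079 -> Y = 5.323 ✓
All samples match this transformation.

(c) W² + 1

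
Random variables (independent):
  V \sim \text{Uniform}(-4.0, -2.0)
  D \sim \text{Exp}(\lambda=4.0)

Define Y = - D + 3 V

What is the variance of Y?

For independent RVs: Var(aX + bY) = a²Var(X) + b²Var(Y)
Var(V) = 0.33333333
Var(D) = 0.0625
Var(Y) = 3²*0.33333333 + (-1)²*0.0625
= 9*0.33333333 + 1*0.0625 = 3.0625

3.0625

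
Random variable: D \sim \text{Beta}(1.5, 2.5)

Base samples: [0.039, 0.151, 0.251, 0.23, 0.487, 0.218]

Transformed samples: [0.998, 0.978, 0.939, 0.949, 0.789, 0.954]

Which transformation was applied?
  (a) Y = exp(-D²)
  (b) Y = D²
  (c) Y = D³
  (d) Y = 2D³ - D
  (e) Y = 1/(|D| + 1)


Checking option (a) Y = exp(-D²):
  D = 0.039 -> Y = 0.998 ✓
  D = 0.151 -> Y = 0.978 ✓
  D = 0.251 -> Y = 0.939 ✓
All samples match this transformation.

(a) exp(-D²)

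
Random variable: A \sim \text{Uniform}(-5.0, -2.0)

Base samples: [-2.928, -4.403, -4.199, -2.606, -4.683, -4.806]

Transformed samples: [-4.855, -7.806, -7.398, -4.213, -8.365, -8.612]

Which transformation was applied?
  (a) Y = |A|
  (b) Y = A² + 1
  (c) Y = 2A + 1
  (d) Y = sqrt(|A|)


Checking option (c) Y = 2A + 1:
  A = -2.928 -> Y = -4.855 ✓
  A = -4.403 -> Y = -7.806 ✓
  A = -4.199 -> Y = -7.398 ✓
All samples match this transformation.

(c) 2A + 1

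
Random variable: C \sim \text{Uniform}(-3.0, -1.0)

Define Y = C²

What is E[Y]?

Using E[X²] = Var(X) + (E[X])²:
E[C] = -2
Var(C) = (-1 + 3)^2/12 = 0.33333333
E[C²] = 0.33333333 + (-2)² = 0.33333333 + 4 = 4.3333333

4.3333333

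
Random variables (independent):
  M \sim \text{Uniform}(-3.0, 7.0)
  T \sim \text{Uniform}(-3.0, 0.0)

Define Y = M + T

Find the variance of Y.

For independent RVs: Var(aX + bY) = a²Var(X) + b²Var(Y)
Var(M) = 8.3333333
Var(T) = 0.75
Var(Y) = 1²*8.3333333 + 1²*0.75
= 1*8.3333333 + 1*0.75 = 9.0833333

9.0833333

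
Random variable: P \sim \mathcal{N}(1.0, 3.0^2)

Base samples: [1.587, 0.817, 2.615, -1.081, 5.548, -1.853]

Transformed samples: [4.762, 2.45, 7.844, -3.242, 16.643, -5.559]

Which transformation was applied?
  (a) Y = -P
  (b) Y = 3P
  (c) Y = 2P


Checking option (b) Y = 3P:
  P = 1.587 -> Y = 4.762 ✓
  P = 0.817 -> Y = 2.45 ✓
  P = 2.615 -> Y = 7.844 ✓
All samples match this transformation.

(b) 3P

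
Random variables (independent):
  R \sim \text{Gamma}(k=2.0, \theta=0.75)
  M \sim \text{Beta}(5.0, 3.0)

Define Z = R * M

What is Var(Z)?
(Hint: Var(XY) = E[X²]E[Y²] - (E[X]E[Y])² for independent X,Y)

Var(XY) = E[X²]E[Y²] - (E[X]E[Y])²
E[R] = 1.5, Var(R) = 1.125
E[M] = 0.625, Var(M) = 0.026041667
E[R²] = 1.125 + 1.5² = 3.375
E[M²] = 0.026041667 + 0.625² = 0.41666667
Var(Z) = 3.375*0.41666667 - (1.5*0.625)²
= 1.40625 - 0.87890625 = 0.52734375

0.52734375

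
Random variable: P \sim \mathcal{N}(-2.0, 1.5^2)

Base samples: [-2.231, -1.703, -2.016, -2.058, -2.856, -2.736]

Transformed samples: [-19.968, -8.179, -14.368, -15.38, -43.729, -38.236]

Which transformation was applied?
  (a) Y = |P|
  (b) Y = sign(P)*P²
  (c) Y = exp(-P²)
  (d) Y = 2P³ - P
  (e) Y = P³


Checking option (d) Y = 2P³ - P:
  P = -2.231 -> Y = -19.968 ✓
  P = -1.703 -> Y = -8.179 ✓
  P = -2.016 -> Y = -14.368 ✓
All samples match this transformation.

(d) 2P³ - P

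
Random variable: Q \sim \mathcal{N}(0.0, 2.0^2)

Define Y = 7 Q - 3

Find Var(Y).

For Y = aQ + b: Var(Y) = a² * Var(Q)
Var(Q) = 2.0^2 = 4
Var(Y) = 7² * 4 = 49 * 4 = 196

196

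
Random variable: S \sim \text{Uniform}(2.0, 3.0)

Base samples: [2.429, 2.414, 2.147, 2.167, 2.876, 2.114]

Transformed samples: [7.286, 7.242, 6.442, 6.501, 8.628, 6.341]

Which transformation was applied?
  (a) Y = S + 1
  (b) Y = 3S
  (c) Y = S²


Checking option (b) Y = 3S:
  S = 2.429 -> Y = 7.286 ✓
  S = 2.414 -> Y = 7.242 ✓
  S = 2.147 -> Y = 6.442 ✓
All samples match this transformation.

(b) 3S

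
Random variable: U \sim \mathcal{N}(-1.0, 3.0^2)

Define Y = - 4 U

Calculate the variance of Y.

For Y = aU + b: Var(Y) = a² * Var(U)
Var(U) = 3.0^2 = 9
Var(Y) = (-4)² * 9 = 16 * 9 = 144

144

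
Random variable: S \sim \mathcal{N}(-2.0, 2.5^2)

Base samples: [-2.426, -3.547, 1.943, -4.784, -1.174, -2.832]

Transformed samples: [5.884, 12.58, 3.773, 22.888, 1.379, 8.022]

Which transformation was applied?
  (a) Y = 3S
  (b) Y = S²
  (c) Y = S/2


Checking option (b) Y = S²:
  S = -2.426 -> Y = 5.884 ✓
  S = -3.547 -> Y = 12.58 ✓
  S = 1.943 -> Y = 3.773 ✓
All samples match this transformation.

(b) S²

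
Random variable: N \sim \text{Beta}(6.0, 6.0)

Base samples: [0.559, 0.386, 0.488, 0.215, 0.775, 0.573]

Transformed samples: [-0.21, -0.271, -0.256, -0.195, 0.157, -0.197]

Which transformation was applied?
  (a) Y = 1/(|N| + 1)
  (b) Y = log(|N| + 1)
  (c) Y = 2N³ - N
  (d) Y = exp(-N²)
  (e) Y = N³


Checking option (c) Y = 2N³ - N:
  N = 0.559 -> Y = -0.21 ✓
  N = 0.386 -> Y = -0.271 ✓
  N = 0.488 -> Y = -0.256 ✓
All samples match this transformation.

(c) 2N³ - N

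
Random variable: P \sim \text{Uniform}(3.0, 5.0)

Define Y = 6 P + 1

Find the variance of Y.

For Y = aP + b: Var(Y) = a² * Var(P)
Var(P) = (5 - 3)^2/12 = 0.33333333
Var(Y) = 6² * 0.33333333 = 36 * 0.33333333 = 12

12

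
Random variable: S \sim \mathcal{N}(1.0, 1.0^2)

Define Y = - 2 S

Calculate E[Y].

For Y = -2S:
E[Y] = -2 * E[S]
E[S] = 1.0 = 1
E[Y] = -2 * 1 = -2

-2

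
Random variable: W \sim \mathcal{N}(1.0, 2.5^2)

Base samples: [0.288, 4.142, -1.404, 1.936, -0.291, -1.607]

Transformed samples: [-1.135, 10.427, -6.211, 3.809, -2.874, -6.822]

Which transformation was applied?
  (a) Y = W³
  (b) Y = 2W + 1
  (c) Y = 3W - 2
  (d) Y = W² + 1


Checking option (c) Y = 3W - 2:
  W = 0.288 -> Y = -1.135 ✓
  W = 4.142 -> Y = 10.427 ✓
  W = -1.404 -> Y = -6.211 ✓
All samples match this transformation.

(c) 3W - 2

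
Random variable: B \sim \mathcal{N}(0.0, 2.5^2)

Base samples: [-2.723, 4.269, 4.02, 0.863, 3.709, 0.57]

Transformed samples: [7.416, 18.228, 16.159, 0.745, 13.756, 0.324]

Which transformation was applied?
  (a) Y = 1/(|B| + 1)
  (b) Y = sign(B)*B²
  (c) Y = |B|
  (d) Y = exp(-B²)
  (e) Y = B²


Checking option (e) Y = B²:
  B = -2.723 -> Y = 7.416 ✓
  B = 4.269 -> Y = 18.228 ✓
  B = 4.02 -> Y = 16.159 ✓
All samples match this transformation.

(e) B²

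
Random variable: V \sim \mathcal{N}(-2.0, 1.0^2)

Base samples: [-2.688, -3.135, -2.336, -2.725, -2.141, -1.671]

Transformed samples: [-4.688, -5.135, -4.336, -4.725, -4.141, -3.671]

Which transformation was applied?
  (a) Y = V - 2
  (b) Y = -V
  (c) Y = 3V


Checking option (a) Y = V - 2:
  V = -2.688 -> Y = -4.688 ✓
  V = -3.135 -> Y = -5.135 ✓
  V = -2.336 -> Y = -4.336 ✓
All samples match this transformation.

(a) V - 2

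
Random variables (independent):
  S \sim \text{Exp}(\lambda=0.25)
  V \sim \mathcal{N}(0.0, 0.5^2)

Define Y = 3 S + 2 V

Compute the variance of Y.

For independent RVs: Var(aX + bY) = a²Var(X) + b²Var(Y)
Var(S) = 16
Var(V) = 0.25
Var(Y) = 3²*16 + 2²*0.25
= 9*16 + 4*0.25 = 145

145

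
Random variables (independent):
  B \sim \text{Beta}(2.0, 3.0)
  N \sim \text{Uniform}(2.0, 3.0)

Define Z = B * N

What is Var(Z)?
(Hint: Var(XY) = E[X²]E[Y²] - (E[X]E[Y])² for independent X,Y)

Var(XY) = E[X²]E[Y²] - (E[X]E[Y])²
E[B] = 0.4, Var(B) = 0.04
E[N] = 2.5, Var(N) = 0.083333333
E[B²] = 0.04 + 0.4² = 0.2
E[N²] = 0.083333333 + 2.5² = 6.3333333
Var(Z) = 0.2*6.3333333 - (0.4*2.5)²
= 1.2666667 - 1 = 0.26666667

0.26666667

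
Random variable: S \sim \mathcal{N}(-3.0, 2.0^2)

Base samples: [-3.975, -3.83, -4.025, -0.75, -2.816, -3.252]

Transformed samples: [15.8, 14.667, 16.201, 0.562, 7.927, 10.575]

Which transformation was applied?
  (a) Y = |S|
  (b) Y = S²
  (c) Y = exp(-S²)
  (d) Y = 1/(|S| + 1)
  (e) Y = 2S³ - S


Checking option (b) Y = S²:
  S = -3.975 -> Y = 15.8 ✓
  S = -3.83 -> Y = 14.667 ✓
  S = -4.025 -> Y = 16.201 ✓
All samples match this transformation.

(b) S²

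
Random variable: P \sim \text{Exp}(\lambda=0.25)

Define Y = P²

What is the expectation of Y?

E[P²] = Var(P) + (E[P])² = 16 + 16 = 32

32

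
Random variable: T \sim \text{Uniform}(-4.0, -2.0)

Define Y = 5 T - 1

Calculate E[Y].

For Y = 5T - 1:
E[Y] = 5 * E[T] - 1
E[T] = (-4 - 2)/2 = -3
E[Y] = 5 * (-3) - 1 = -16

-16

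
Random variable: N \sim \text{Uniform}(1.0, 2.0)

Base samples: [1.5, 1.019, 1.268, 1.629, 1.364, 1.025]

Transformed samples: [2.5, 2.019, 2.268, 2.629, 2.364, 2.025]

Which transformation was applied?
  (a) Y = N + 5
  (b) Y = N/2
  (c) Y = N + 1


Checking option (c) Y = N + 1:
  N = 1.5 -> Y = 2.5 ✓
  N = 1.019 -> Y = 2.019 ✓
  N = 1.268 -> Y = 2.268 ✓
All samples match this transformation.

(c) N + 1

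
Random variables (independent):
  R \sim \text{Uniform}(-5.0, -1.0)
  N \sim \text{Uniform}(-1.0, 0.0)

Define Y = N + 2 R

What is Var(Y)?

For independent RVs: Var(aX + bY) = a²Var(X) + b²Var(Y)
Var(R) = 1.3333333
Var(N) = 0.083333333
Var(Y) = 2²*1.3333333 + 1²*0.083333333
= 4*1.3333333 + 1*0.083333333 = 5.4166667

5.4166667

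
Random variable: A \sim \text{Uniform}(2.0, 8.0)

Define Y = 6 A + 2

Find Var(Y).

For Y = aA + b: Var(Y) = a² * Var(A)
Var(A) = (8 - 2)^2/12 = 3
Var(Y) = 6² * 3 = 36 * 3 = 108

108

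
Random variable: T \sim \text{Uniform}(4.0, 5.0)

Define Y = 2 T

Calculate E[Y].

For Y = 2T:
E[Y] = 2 * E[T]
E[T] = (4 + 5)/2 = 4.5
E[Y] = 2 * 4.5 = 9

9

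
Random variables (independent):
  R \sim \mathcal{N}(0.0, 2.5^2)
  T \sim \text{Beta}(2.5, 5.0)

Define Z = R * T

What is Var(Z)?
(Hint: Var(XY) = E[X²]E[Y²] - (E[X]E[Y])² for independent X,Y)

Var(XY) = E[X²]E[Y²] - (E[X]E[Y])²
E[R] = 0, Var(R) = 6.25
E[T] = 0.33333333, Var(T) = 0.026143791
E[R²] = 6.25 + 0² = 6.25
E[T²] = 0.026143791 + 0.33333333² = 0.1372549
Var(Z) = 6.25*0.1372549 - (0*0.33333333)²
= 0.85784314 - 0 = 0.85784314

0.85784314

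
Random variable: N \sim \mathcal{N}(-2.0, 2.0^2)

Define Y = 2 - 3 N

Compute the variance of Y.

For Y = aN + b: Var(Y) = a² * Var(N)
Var(N) = 2.0^2 = 4
Var(Y) = (-3)² * 4 = 9 * 4 = 36

36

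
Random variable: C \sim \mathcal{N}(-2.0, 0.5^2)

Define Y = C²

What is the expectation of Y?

E[C²] = Var(C) + (E[C])² = 0.25 + 4 = 4.25

4.25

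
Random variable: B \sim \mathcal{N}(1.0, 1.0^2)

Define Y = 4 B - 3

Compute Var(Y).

For Y = aB + b: Var(Y) = a² * Var(B)
Var(B) = 1.0^2 = 1
Var(Y) = 4² * 1 = 16 * 1 = 16

16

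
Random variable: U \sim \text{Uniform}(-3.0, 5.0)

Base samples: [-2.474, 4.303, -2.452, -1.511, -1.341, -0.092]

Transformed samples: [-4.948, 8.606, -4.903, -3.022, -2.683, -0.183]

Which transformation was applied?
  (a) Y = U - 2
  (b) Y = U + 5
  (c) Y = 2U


Checking option (c) Y = 2U:
  U = -2.474 -> Y = -4.948 ✓
  U = 4.303 -> Y = 8.606 ✓
  U = -2.452 -> Y = -4.903 ✓
All samples match this transformation.

(c) 2U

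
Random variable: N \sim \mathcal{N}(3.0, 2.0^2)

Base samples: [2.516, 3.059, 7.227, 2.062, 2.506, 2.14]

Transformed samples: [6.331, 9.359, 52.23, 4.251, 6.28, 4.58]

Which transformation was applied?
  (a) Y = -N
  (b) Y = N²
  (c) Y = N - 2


Checking option (b) Y = N²:
  N = 2.516 -> Y = 6.331 ✓
  N = 3.059 -> Y = 9.359 ✓
  N = 7.227 -> Y = 52.23 ✓
All samples match this transformation.

(b) N²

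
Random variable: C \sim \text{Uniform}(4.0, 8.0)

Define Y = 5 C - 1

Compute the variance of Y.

For Y = aC + b: Var(Y) = a² * Var(C)
Var(C) = (8 - 4)^2/12 = 1.3333333
Var(Y) = 5² * 1.3333333 = 25 * 1.3333333 = 33.333333

33.333333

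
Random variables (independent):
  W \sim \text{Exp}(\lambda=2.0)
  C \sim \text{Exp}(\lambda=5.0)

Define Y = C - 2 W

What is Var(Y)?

For independent RVs: Var(aX + bY) = a²Var(X) + b²Var(Y)
Var(W) = 0.25
Var(C) = 0.04
Var(Y) = (-2)²*0.25 + 1²*0.04
= 4*0.25 + 1*0.04 = 1.04

1.04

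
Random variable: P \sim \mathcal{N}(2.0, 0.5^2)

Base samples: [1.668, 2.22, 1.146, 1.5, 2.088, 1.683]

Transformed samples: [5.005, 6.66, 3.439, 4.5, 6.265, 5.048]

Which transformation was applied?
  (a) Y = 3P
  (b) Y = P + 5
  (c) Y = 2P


Checking option (a) Y = 3P:
  P = 1.668 -> Y = 5.005 ✓
  P = 2.22 -> Y = 6.66 ✓
  P = 1.146 -> Y = 3.439 ✓
All samples match this transformation.

(a) 3P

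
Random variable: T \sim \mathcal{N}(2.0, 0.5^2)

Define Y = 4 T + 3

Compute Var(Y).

For Y = aT + b: Var(Y) = a² * Var(T)
Var(T) = 0.5^2 = 0.25
Var(Y) = 4² * 0.25 = 16 * 0.25 = 4

4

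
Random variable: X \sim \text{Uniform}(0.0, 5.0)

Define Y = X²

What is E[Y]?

Using E[X²] = Var(X) + (E[X])²:
E[X] = 2.5
Var(X) = (5 - 0)^2/12 = 2.0833333
E[X²] = 2.0833333 + 2.5² = 2.0833333 + 6.25 = 8.3333333

8.3333333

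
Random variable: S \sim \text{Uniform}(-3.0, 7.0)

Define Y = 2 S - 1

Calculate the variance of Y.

For Y = aS + b: Var(Y) = a² * Var(S)
Var(S) = (7 + 3)^2/12 = 8.3333333
Var(Y) = 2² * 8.3333333 = 4 * 8.3333333 = 33.333333

33.333333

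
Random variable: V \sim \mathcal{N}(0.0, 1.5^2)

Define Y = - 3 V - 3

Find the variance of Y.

For Y = aV + b: Var(Y) = a² * Var(V)
Var(V) = 1.5^2 = 2.25
Var(Y) = (-3)² * 2.25 = 9 * 2.25 = 20.25

20.25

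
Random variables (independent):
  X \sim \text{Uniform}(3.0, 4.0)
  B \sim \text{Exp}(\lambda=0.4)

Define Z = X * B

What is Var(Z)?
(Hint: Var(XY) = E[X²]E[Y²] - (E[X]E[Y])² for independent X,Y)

Var(XY) = E[X²]E[Y²] - (E[X]E[Y])²
E[X] = 3.5, Var(X) = 0.083333333
E[B] = 2.5, Var(B) = 6.25
E[X²] = 0.083333333 + 3.5² = 12.333333
E[B²] = 6.25 + 2.5² = 12.5
Var(Z) = 12.333333*12.5 - (3.5*2.5)²
= 154.16667 - 76.5625 = 77.604167

77.604167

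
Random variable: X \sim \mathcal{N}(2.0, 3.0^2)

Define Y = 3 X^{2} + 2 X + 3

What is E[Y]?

E[Y] = 3*E[X²] + 2*E[X] + 3
E[X] = 2
E[X²] = Var(X) + (E[X])² = 9 + 4 = 13
E[Y] = 3*13 + 2*2 + 3 = 46

46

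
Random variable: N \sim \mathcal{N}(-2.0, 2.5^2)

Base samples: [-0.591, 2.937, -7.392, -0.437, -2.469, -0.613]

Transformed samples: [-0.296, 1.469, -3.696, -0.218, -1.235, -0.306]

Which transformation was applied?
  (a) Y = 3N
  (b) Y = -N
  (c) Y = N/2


Checking option (c) Y = N/2:
  N = -0.591 -> Y = -0.296 ✓
  N = 2.937 -> Y = 1.469 ✓
  N = -7.392 -> Y = -3.696 ✓
All samples match this transformation.

(c) N/2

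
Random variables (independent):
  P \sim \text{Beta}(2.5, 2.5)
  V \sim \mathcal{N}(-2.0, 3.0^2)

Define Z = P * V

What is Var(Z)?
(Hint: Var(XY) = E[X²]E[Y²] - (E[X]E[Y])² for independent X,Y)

Var(XY) = E[X²]E[Y²] - (E[X]E[Y])²
E[P] = 0.5, Var(P) = 0.041666667
E[V] = -2, Var(V) = 9
E[P²] = 0.041666667 + 0.5² = 0.29166667
E[V²] = 9 + (-2)² = 13
Var(Z) = 0.29166667*13 - (0.5*(-2))²
= 3.7916667 - 1 = 2.7916667

2.7916667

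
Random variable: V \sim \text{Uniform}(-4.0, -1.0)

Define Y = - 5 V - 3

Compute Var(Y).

For Y = aV + b: Var(Y) = a² * Var(V)
Var(V) = (-1 + 4)^2/12 = 0.75
Var(Y) = (-5)² * 0.75 = 25 * 0.75 = 18.75

18.75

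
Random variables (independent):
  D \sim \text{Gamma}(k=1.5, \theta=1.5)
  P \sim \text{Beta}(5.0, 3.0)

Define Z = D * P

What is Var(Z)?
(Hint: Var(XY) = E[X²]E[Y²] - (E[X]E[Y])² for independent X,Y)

Var(XY) = E[X²]E[Y²] - (E[X]E[Y])²
E[D] = 2.25, Var(D) = 3.375
E[P] = 0.625, Var(P) = 0.026041667
E[D²] = 3.375 + 2.25² = 8.4375
E[P²] = 0.026041667 + 0.625² = 0.41666667
Var(Z) = 8.4375*0.41666667 - (2.25*0.625)²
= 3.515625 - 1.9775391 = 1.5380859

1.5380859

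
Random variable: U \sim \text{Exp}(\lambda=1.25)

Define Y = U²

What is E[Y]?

E[U²] = Var(U) + (E[U])² = 0.64 + 0.64 = 1.28

1.28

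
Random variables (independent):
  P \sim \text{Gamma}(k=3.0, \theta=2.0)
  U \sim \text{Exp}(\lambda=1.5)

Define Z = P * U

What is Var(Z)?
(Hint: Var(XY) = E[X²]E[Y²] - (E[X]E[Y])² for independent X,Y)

Var(XY) = E[X²]E[Y²] - (E[X]E[Y])²
E[P] = 6, Var(P) = 12
E[U] = 0.66666667, Var(U) = 0.44444444
E[P²] = 12 + 6² = 48
E[U²] = 0.44444444 + 0.66666667² = 0.88888889
Var(Z) = 48*0.88888889 - (6*0.66666667)²
= 42.666667 - 16 = 26.666667

26.666667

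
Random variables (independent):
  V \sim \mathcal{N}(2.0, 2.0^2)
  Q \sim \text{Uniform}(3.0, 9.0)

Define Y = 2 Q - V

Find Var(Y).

For independent RVs: Var(aX + bY) = a²Var(X) + b²Var(Y)
Var(V) = 4
Var(Q) = 3
Var(Y) = (-1)²*4 + 2²*3
= 1*4 + 4*3 = 16

16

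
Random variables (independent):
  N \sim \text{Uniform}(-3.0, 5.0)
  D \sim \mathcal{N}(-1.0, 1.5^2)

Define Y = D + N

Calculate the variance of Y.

For independent RVs: Var(aX + bY) = a²Var(X) + b²Var(Y)
Var(N) = 5.3333333
Var(D) = 2.25
Var(Y) = 1²*5.3333333 + 1²*2.25
= 1*5.3333333 + 1*2.25 = 7.5833333

7.5833333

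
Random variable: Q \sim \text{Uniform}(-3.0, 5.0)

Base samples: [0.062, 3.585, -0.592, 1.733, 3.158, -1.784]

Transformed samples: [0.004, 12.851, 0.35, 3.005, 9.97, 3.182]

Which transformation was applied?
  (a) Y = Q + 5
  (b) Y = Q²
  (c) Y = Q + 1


Checking option (b) Y = Q²:
  Q = 0.062 -> Y = 0.004 ✓
  Q = 3.585 -> Y = 12.851 ✓
  Q = -0.592 -> Y = 0.35 ✓
All samples match this transformation.

(b) Q²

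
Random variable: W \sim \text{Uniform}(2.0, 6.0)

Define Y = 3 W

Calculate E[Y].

For Y = 3W:
E[Y] = 3 * E[W]
E[W] = (2 + 6)/2 = 4
E[Y] = 3 * 4 = 12

12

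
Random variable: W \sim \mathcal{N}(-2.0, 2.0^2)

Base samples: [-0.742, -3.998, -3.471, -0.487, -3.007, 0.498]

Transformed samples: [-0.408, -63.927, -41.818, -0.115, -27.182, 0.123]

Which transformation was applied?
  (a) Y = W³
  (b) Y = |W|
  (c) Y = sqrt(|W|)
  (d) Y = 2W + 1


Checking option (a) Y = W³:
  W = -0.742 -> Y = -0.408 ✓
  W = -3.998 -> Y = -63.927 ✓
  W = -3.471 -> Y = -41.818 ✓
All samples match this transformation.

(a) W³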